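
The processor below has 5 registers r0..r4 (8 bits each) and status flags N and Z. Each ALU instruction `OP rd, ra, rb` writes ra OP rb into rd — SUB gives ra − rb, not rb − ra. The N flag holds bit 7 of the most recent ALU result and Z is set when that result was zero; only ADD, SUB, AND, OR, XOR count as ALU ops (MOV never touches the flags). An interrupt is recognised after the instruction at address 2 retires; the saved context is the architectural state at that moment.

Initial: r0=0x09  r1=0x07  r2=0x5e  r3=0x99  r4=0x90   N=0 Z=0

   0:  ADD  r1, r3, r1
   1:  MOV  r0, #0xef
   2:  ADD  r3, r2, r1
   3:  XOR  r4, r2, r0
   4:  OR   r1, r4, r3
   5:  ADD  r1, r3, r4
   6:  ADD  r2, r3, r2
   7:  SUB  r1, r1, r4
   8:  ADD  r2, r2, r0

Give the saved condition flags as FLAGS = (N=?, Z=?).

FLAGS = (N=1, Z=0)

after  0: r0=0x09 r1=0xa0 r2=0x5e r3=0x99 r4=0x90  N=1 Z=0
after  1: r0=0xef r1=0xa0 r2=0x5e r3=0x99 r4=0x90  N=1 Z=0
after  2: r0=0xef r1=0xa0 r2=0x5e r3=0xfe r4=0x90  N=1 Z=0
-- IRQ taken; context saved, return-PC = 3 --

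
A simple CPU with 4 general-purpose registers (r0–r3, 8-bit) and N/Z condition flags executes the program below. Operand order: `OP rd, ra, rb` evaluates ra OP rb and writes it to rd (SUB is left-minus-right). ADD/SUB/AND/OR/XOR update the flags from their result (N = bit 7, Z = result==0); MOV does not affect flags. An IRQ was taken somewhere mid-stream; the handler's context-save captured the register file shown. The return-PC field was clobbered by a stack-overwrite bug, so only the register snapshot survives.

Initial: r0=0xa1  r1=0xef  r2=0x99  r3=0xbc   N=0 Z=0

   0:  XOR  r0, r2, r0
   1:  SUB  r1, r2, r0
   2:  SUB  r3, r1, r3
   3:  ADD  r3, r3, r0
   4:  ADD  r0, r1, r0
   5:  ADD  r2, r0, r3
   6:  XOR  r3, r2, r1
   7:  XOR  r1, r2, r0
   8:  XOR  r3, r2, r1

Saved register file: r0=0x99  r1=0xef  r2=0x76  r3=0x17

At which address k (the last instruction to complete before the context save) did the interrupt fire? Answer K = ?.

after  0: r0=0x38 r1=0xef r2=0x99 r3=0xbc  N=0 Z=0
after  1: r0=0x38 r1=0x61 r2=0x99 r3=0xbc  N=0 Z=0
after  2: r0=0x38 r1=0x61 r2=0x99 r3=0xa5  N=1 Z=0
after  3: r0=0x38 r1=0x61 r2=0x99 r3=0xdd  N=1 Z=0
after  4: r0=0x99 r1=0x61 r2=0x99 r3=0xdd  N=1 Z=0
after  5: r0=0x99 r1=0x61 r2=0x76 r3=0xdd  N=0 Z=0
after  6: r0=0x99 r1=0x61 r2=0x76 r3=0x17  N=0 Z=0
after  7: r0=0x99 r1=0xef r2=0x76 r3=0x17  N=1 Z=0
-- IRQ taken; context saved, return-PC = 8 --

K = 7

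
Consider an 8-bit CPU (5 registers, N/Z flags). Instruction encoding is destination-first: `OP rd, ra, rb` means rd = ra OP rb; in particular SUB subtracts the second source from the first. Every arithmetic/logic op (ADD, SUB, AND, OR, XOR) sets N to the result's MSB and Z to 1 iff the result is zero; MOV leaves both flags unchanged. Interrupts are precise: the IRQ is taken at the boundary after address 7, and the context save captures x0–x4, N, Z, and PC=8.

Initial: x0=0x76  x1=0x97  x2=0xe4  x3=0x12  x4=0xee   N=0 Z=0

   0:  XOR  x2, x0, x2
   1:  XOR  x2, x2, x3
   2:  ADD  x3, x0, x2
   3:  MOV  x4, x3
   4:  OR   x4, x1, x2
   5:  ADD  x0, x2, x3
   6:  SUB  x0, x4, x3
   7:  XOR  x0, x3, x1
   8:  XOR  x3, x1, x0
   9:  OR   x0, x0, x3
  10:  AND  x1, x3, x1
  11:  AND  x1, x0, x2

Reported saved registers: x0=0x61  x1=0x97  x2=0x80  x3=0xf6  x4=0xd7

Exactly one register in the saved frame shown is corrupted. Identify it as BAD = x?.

BAD = x4

after  0: x0=0x76 x1=0x97 x2=0x92 x3=0x12 x4=0xee  N=1 Z=0
after  1: x0=0x76 x1=0x97 x2=0x80 x3=0x12 x4=0xee  N=1 Z=0
after  2: x0=0x76 x1=0x97 x2=0x80 x3=0xf6 x4=0xee  N=1 Z=0
after  3: x0=0x76 x1=0x97 x2=0x80 x3=0xf6 x4=0xf6  N=1 Z=0
after  4: x0=0x76 x1=0x97 x2=0x80 x3=0xf6 x4=0x97  N=1 Z=0
after  5: x0=0x76 x1=0x97 x2=0x80 x3=0xf6 x4=0x97  N=0 Z=0
after  6: x0=0xa1 x1=0x97 x2=0x80 x3=0xf6 x4=0x97  N=1 Z=0
after  7: x0=0x61 x1=0x97 x2=0x80 x3=0xf6 x4=0x97  N=0 Z=0
-- IRQ taken; context saved, return-PC = 8 --
mismatch: x4: reported 0xd7 vs actual 0x97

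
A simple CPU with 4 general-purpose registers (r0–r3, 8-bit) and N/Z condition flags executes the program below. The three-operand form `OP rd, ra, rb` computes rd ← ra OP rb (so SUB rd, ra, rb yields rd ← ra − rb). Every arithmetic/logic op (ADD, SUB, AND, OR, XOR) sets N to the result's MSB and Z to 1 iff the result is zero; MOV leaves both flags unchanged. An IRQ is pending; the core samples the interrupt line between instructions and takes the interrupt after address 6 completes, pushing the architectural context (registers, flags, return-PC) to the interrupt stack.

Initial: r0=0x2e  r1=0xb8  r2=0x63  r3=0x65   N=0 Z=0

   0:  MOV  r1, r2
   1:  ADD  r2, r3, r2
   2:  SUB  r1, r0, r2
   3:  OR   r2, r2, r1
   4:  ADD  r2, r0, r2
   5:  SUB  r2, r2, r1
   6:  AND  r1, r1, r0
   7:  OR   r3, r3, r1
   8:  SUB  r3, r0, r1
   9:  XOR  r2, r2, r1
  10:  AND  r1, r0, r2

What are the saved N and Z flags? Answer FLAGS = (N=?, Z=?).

after  0: r0=0x2e r1=0x63 r2=0x63 r3=0x65  N=0 Z=0
after  1: r0=0x2e r1=0x63 r2=0xc8 r3=0x65  N=1 Z=0
after  2: r0=0x2e r1=0x66 r2=0xc8 r3=0x65  N=0 Z=0
after  3: r0=0x2e r1=0x66 r2=0xee r3=0x65  N=1 Z=0
after  4: r0=0x2e r1=0x66 r2=0x1c r3=0x65  N=0 Z=0
after  5: r0=0x2e r1=0x66 r2=0xb6 r3=0x65  N=1 Z=0
after  6: r0=0x2e r1=0x26 r2=0xb6 r3=0x65  N=0 Z=0
-- IRQ taken; context saved, return-PC = 7 --

FLAGS = (N=0, Z=0)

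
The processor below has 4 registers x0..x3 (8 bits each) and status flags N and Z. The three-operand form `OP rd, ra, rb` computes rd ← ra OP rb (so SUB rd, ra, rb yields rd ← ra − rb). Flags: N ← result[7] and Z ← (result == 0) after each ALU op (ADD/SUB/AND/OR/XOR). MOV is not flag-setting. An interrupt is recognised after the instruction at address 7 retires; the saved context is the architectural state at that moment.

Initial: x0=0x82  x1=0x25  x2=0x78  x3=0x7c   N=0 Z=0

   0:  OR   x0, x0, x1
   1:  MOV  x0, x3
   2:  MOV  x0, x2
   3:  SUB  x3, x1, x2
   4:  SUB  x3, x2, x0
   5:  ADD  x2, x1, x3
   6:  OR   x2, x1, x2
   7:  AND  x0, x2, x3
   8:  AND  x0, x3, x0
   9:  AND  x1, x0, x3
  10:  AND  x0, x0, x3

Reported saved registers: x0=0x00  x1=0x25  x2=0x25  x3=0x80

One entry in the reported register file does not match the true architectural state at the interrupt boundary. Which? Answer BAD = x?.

BAD = x3

after  0: x0=0xa7 x1=0x25 x2=0x78 x3=0x7c  N=1 Z=0
after  1: x0=0x7c x1=0x25 x2=0x78 x3=0x7c  N=1 Z=0
after  2: x0=0x78 x1=0x25 x2=0x78 x3=0x7c  N=1 Z=0
after  3: x0=0x78 x1=0x25 x2=0x78 x3=0xad  N=1 Z=0
after  4: x0=0x78 x1=0x25 x2=0x78 x3=0x00  N=0 Z=1
after  5: x0=0x78 x1=0x25 x2=0x25 x3=0x00  N=0 Z=0
after  6: x0=0x78 x1=0x25 x2=0x25 x3=0x00  N=0 Z=0
after  7: x0=0x00 x1=0x25 x2=0x25 x3=0x00  N=0 Z=1
-- IRQ taken; context saved, return-PC = 8 --
mismatch: x3: reported 0x80 vs actual 0x00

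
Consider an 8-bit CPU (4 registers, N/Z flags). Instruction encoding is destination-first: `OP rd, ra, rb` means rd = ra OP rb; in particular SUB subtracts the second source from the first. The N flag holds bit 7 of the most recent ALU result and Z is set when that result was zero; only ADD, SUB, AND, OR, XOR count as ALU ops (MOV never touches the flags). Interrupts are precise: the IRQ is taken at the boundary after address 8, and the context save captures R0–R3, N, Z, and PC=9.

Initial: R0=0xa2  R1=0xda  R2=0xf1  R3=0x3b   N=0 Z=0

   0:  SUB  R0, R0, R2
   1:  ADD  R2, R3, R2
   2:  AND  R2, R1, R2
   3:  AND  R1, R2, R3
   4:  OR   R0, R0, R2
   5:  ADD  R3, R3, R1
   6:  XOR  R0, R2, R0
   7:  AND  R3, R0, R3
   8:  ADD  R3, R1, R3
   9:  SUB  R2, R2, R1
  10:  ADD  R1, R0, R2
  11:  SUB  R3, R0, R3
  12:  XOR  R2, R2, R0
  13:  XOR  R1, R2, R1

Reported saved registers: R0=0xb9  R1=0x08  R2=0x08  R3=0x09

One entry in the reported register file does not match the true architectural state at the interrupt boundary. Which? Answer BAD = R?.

BAD = R0

after  0: R0=0xb1 R1=0xda R2=0xf1 R3=0x3b  N=1 Z=0
after  1: R0=0xb1 R1=0xda R2=0x2c R3=0x3b  N=0 Z=0
after  2: R0=0xb1 R1=0xda R2=0x08 R3=0x3b  N=0 Z=0
after  3: R0=0xb1 R1=0x08 R2=0x08 R3=0x3b  N=0 Z=0
after  4: R0=0xb9 R1=0x08 R2=0x08 R3=0x3b  N=1 Z=0
after  5: R0=0xb9 R1=0x08 R2=0x08 R3=0x43  N=0 Z=0
after  6: R0=0xb1 R1=0x08 R2=0x08 R3=0x43  N=1 Z=0
after  7: R0=0xb1 R1=0x08 R2=0x08 R3=0x01  N=0 Z=0
after  8: R0=0xb1 R1=0x08 R2=0x08 R3=0x09  N=0 Z=0
-- IRQ taken; context saved, return-PC = 9 --
mismatch: R0: reported 0xb9 vs actual 0xb1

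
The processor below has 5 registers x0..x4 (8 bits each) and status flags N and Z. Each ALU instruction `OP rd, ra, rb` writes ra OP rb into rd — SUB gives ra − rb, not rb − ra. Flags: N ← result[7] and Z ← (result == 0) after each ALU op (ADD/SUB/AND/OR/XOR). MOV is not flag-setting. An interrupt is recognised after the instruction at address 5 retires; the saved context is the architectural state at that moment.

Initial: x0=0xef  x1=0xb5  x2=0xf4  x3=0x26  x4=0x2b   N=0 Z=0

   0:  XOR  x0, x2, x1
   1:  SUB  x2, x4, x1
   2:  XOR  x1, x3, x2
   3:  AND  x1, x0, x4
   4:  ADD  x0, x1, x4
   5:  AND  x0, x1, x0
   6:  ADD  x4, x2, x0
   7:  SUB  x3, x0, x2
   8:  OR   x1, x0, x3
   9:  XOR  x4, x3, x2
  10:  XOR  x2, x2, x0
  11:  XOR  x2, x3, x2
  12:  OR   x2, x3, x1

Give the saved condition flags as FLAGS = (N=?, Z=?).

FLAGS = (N=0, Z=1)

after  0: x0=0x41 x1=0xb5 x2=0xf4 x3=0x26 x4=0x2b  N=0 Z=0
after  1: x0=0x41 x1=0xb5 x2=0x76 x3=0x26 x4=0x2b  N=0 Z=0
after  2: x0=0x41 x1=0x50 x2=0x76 x3=0x26 x4=0x2b  N=0 Z=0
after  3: x0=0x41 x1=0x01 x2=0x76 x3=0x26 x4=0x2b  N=0 Z=0
after  4: x0=0x2c x1=0x01 x2=0x76 x3=0x26 x4=0x2b  N=0 Z=0
after  5: x0=0x00 x1=0x01 x2=0x76 x3=0x26 x4=0x2b  N=0 Z=1
-- IRQ taken; context saved, return-PC = 6 --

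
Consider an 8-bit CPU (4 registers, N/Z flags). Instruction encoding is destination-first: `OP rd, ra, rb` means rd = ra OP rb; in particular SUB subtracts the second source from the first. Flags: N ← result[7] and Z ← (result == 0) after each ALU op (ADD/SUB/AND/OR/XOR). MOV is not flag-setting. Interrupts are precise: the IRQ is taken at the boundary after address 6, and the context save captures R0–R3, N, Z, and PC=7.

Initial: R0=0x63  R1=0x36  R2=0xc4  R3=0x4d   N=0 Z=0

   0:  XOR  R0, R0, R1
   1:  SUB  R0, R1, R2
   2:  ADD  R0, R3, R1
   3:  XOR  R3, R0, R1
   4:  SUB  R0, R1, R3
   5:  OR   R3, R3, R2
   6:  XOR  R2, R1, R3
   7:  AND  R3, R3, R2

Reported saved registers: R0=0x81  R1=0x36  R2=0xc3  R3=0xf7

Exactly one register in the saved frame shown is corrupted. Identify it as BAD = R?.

after  0: R0=0x55 R1=0x36 R2=0xc4 R3=0x4d  N=0 Z=0
after  1: R0=0x72 R1=0x36 R2=0xc4 R3=0x4d  N=0 Z=0
after  2: R0=0x83 R1=0x36 R2=0xc4 R3=0x4d  N=1 Z=0
after  3: R0=0x83 R1=0x36 R2=0xc4 R3=0xb5  N=1 Z=0
after  4: R0=0x81 R1=0x36 R2=0xc4 R3=0xb5  N=1 Z=0
after  5: R0=0x81 R1=0x36 R2=0xc4 R3=0xf5  N=1 Z=0
after  6: R0=0x81 R1=0x36 R2=0xc3 R3=0xf5  N=1 Z=0
-- IRQ taken; context saved, return-PC = 7 --
mismatch: R3: reported 0xf7 vs actual 0xf5

BAD = R3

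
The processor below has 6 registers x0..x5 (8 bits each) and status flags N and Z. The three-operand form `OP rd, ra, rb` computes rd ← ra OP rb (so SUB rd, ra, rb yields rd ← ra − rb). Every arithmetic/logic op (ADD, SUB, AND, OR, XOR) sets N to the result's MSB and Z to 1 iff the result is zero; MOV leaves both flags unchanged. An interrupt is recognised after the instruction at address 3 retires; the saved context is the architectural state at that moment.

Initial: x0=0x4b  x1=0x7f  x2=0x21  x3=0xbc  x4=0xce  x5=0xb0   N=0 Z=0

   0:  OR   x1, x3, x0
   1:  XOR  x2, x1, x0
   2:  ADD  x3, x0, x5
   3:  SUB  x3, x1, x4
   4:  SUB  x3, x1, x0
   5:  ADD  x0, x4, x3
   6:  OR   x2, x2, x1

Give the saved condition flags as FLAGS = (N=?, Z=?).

after  0: x0=0x4b x1=0xff x2=0x21 x3=0xbc x4=0xce x5=0xb0  N=1 Z=0
after  1: x0=0x4b x1=0xff x2=0xb4 x3=0xbc x4=0xce x5=0xb0  N=1 Z=0
after  2: x0=0x4b x1=0xff x2=0xb4 x3=0xfb x4=0xce x5=0xb0  N=1 Z=0
after  3: x0=0x4b x1=0xff x2=0xb4 x3=0x31 x4=0xce x5=0xb0  N=0 Z=0
-- IRQ taken; context saved, return-PC = 4 --

FLAGS = (N=0, Z=0)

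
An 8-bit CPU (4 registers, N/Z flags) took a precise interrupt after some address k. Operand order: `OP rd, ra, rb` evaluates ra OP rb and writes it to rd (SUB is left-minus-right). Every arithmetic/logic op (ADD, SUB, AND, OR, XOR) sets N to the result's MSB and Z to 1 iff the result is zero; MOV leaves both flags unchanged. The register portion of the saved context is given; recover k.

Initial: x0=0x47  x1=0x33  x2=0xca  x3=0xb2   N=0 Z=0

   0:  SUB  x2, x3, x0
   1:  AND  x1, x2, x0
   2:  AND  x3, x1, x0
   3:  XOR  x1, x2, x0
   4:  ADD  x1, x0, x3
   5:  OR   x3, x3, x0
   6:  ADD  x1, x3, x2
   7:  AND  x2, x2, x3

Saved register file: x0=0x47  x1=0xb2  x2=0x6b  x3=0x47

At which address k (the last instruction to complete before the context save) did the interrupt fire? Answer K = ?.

after  0: x0=0x47 x1=0x33 x2=0x6b x3=0xb2  N=0 Z=0
after  1: x0=0x47 x1=0x43 x2=0x6b x3=0xb2  N=0 Z=0
after  2: x0=0x47 x1=0x43 x2=0x6b x3=0x43  N=0 Z=0
after  3: x0=0x47 x1=0x2c x2=0x6b x3=0x43  N=0 Z=0
after  4: x0=0x47 x1=0x8a x2=0x6b x3=0x43  N=1 Z=0
after  5: x0=0x47 x1=0x8a x2=0x6b x3=0x47  N=0 Z=0
after  6: x0=0x47 x1=0xb2 x2=0x6b x3=0x47  N=1 Z=0
-- IRQ taken; context saved, return-PC = 7 --

K = 6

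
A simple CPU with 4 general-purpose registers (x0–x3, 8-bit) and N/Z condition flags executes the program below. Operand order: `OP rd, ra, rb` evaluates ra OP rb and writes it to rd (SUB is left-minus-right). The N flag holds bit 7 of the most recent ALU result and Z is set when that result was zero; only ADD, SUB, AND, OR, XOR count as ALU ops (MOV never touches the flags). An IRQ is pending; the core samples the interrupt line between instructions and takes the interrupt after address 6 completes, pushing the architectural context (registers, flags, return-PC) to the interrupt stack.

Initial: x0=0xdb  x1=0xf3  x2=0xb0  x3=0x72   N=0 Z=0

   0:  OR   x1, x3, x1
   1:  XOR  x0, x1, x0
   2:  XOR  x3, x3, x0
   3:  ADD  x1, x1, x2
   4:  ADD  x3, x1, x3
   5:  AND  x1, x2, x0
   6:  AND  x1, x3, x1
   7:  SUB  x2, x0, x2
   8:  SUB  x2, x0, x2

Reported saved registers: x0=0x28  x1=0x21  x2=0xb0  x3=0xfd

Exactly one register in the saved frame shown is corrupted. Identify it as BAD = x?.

after  0: x0=0xdb x1=0xf3 x2=0xb0 x3=0x72  N=1 Z=0
after  1: x0=0x28 x1=0xf3 x2=0xb0 x3=0x72  N=0 Z=0
after  2: x0=0x28 x1=0xf3 x2=0xb0 x3=0x5a  N=0 Z=0
after  3: x0=0x28 x1=0xa3 x2=0xb0 x3=0x5a  N=1 Z=0
after  4: x0=0x28 x1=0xa3 x2=0xb0 x3=0xfd  N=1 Z=0
after  5: x0=0x28 x1=0x20 x2=0xb0 x3=0xfd  N=0 Z=0
after  6: x0=0x28 x1=0x20 x2=0xb0 x3=0xfd  N=0 Z=0
-- IRQ taken; context saved, return-PC = 7 --
mismatch: x1: reported 0x21 vs actual 0x20

BAD = x1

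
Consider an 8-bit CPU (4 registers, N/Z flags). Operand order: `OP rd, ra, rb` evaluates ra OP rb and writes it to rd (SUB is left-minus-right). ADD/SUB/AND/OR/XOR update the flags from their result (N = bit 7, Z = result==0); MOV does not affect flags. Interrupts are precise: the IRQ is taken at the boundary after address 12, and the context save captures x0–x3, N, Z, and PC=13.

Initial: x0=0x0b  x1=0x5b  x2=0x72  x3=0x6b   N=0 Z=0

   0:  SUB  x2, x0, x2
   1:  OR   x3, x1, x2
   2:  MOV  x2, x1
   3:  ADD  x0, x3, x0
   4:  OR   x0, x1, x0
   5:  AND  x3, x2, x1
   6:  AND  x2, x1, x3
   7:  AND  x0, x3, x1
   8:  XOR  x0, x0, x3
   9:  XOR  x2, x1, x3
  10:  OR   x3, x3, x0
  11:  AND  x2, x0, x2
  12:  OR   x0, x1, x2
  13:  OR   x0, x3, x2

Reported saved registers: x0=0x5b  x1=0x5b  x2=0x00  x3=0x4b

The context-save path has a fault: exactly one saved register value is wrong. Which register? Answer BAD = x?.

BAD = x3

after  0: x0=0x0b x1=0x5b x2=0x99 x3=0x6b  N=1 Z=0
after  1: x0=0x0b x1=0x5b x2=0x99 x3=0xdb  N=1 Z=0
after  2: x0=0x0b x1=0x5b x2=0x5b x3=0xdb  N=1 Z=0
after  3: x0=0xe6 x1=0x5b x2=0x5b x3=0xdb  N=1 Z=0
after  4: x0=0xff x1=0x5b x2=0x5b x3=0xdb  N=1 Z=0
after  5: x0=0xff x1=0x5b x2=0x5b x3=0x5b  N=0 Z=0
after  6: x0=0xff x1=0x5b x2=0x5b x3=0x5b  N=0 Z=0
after  7: x0=0x5b x1=0x5b x2=0x5b x3=0x5b  N=0 Z=0
after  8: x0=0x00 x1=0x5b x2=0x5b x3=0x5b  N=0 Z=1
after  9: x0=0x00 x1=0x5b x2=0x00 x3=0x5b  N=0 Z=1
after 10: x0=0x00 x1=0x5b x2=0x00 x3=0x5b  N=0 Z=0
after 11: x0=0x00 x1=0x5b x2=0x00 x3=0x5b  N=0 Z=1
after 12: x0=0x5b x1=0x5b x2=0x00 x3=0x5b  N=0 Z=0
-- IRQ taken; context saved, return-PC = 13 --
mismatch: x3: reported 0x4b vs actual 0x5b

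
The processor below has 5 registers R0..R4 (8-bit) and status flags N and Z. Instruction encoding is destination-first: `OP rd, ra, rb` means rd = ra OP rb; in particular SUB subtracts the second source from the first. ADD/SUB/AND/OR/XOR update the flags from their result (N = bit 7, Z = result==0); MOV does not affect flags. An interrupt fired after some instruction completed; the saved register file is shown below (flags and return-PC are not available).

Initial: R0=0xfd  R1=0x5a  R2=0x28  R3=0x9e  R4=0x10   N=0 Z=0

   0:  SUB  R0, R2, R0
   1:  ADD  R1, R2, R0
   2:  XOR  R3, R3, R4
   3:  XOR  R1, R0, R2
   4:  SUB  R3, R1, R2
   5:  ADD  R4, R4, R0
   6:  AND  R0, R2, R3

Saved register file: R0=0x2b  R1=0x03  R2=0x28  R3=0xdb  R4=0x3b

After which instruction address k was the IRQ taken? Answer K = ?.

after  0: R0=0x2b R1=0x5a R2=0x28 R3=0x9e R4=0x10  N=0 Z=0
after  1: R0=0x2b R1=0x53 R2=0x28 R3=0x9e R4=0x10  N=0 Z=0
after  2: R0=0x2b R1=0x53 R2=0x28 R3=0x8e R4=0x10  N=1 Z=0
after  3: R0=0x2b R1=0x03 R2=0x28 R3=0x8e R4=0x10  N=0 Z=0
after  4: R0=0x2b R1=0x03 R2=0x28 R3=0xdb R4=0x10  N=1 Z=0
after  5: R0=0x2b R1=0x03 R2=0x28 R3=0xdb R4=0x3b  N=0 Z=0
-- IRQ taken; context saved, return-PC = 6 --

K = 5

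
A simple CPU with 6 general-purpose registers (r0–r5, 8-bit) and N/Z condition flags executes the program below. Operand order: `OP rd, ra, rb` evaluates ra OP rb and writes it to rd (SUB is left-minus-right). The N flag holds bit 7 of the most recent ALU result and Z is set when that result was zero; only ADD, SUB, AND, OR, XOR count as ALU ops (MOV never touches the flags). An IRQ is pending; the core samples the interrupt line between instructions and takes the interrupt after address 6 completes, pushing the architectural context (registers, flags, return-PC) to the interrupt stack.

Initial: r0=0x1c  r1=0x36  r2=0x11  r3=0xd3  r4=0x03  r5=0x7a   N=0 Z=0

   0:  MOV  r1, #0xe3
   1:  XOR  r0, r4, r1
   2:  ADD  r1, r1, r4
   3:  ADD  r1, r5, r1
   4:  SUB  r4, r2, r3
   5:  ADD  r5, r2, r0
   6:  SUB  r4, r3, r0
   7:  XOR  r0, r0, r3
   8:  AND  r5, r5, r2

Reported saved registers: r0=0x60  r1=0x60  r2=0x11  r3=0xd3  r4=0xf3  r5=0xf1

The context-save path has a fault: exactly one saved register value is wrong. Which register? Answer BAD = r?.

BAD = r0

after  0: r0=0x1c r1=0xe3 r2=0x11 r3=0xd3 r4=0x03 r5=0x7a  N=0 Z=0
after  1: r0=0xe0 r1=0xe3 r2=0x11 r3=0xd3 r4=0x03 r5=0x7a  N=1 Z=0
after  2: r0=0xe0 r1=0xe6 r2=0x11 r3=0xd3 r4=0x03 r5=0x7a  N=1 Z=0
after  3: r0=0xe0 r1=0x60 r2=0x11 r3=0xd3 r4=0x03 r5=0x7a  N=0 Z=0
after  4: r0=0xe0 r1=0x60 r2=0x11 r3=0xd3 r4=0x3e r5=0x7a  N=0 Z=0
after  5: r0=0xe0 r1=0x60 r2=0x11 r3=0xd3 r4=0x3e r5=0xf1  N=1 Z=0
after  6: r0=0xe0 r1=0x60 r2=0x11 r3=0xd3 r4=0xf3 r5=0xf1  N=1 Z=0
-- IRQ taken; context saved, return-PC = 7 --
mismatch: r0: reported 0x60 vs actual 0xe0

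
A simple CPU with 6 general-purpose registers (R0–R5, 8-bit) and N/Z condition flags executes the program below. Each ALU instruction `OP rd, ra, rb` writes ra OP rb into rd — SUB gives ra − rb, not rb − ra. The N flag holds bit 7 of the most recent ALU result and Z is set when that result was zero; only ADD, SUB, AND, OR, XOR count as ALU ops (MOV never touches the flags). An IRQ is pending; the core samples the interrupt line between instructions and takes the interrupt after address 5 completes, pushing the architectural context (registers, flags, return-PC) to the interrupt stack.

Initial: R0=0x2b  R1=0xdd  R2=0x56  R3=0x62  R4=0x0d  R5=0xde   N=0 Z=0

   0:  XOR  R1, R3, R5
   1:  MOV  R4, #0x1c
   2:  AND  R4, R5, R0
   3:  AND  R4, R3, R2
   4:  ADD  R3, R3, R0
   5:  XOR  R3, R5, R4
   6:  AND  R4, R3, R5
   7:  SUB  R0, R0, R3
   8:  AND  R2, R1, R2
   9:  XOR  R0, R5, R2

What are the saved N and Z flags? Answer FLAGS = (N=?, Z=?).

after  0: R0=0x2b R1=0xbc R2=0x56 R3=0x62 R4=0x0d R5=0xde  N=1 Z=0
after  1: R0=0x2b R1=0xbc R2=0x56 R3=0x62 R4=0x1c R5=0xde  N=1 Z=0
after  2: R0=0x2b R1=0xbc R2=0x56 R3=0x62 R4=0x0a R5=0xde  N=0 Z=0
after  3: R0=0x2b R1=0xbc R2=0x56 R3=0x62 R4=0x42 R5=0xde  N=0 Z=0
after  4: R0=0x2b R1=0xbc R2=0x56 R3=0x8d R4=0x42 R5=0xde  N=1 Z=0
after  5: R0=0x2b R1=0xbc R2=0x56 R3=0x9c R4=0x42 R5=0xde  N=1 Z=0
-- IRQ taken; context saved, return-PC = 6 --

FLAGS = (N=1, Z=0)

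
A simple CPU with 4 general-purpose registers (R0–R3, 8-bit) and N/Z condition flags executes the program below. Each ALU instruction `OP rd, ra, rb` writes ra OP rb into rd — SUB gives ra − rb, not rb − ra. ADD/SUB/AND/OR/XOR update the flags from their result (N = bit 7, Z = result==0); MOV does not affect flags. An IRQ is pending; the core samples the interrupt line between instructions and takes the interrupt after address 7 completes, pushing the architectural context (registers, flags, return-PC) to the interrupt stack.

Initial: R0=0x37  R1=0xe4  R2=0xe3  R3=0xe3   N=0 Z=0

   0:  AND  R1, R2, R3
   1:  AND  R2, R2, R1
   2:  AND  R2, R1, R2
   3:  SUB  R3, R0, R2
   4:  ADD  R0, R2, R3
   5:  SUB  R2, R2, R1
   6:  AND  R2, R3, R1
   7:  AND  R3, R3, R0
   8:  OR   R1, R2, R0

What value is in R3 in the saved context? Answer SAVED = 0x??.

SAVED = 0x14

after  0: R0=0x37 R1=0xe3 R2=0xe3 R3=0xe3  N=1 Z=0
after  1: R0=0x37 R1=0xe3 R2=0xe3 R3=0xe3  N=1 Z=0
after  2: R0=0x37 R1=0xe3 R2=0xe3 R3=0xe3  N=1 Z=0
after  3: R0=0x37 R1=0xe3 R2=0xe3 R3=0x54  N=0 Z=0
after  4: R0=0x37 R1=0xe3 R2=0xe3 R3=0x54  N=0 Z=0
after  5: R0=0x37 R1=0xe3 R2=0x00 R3=0x54  N=0 Z=1
after  6: R0=0x37 R1=0xe3 R2=0x40 R3=0x54  N=0 Z=0
after  7: R0=0x37 R1=0xe3 R2=0x40 R3=0x14  N=0 Z=0
-- IRQ taken; context saved, return-PC = 8 --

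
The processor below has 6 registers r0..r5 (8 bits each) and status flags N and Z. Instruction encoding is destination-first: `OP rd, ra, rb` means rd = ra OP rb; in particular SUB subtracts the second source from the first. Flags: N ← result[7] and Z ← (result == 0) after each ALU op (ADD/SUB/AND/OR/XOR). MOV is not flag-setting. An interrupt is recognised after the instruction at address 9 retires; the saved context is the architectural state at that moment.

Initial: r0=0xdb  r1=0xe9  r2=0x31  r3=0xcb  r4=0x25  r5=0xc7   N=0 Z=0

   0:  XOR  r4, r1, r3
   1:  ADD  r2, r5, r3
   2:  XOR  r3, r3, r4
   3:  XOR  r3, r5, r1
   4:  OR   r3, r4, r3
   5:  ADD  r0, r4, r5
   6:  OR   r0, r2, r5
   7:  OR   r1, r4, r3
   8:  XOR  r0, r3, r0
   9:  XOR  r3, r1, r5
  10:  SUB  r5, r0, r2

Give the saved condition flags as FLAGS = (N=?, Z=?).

FLAGS = (N=1, Z=0)

after  0: r0=0xdb r1=0xe9 r2=0x31 r3=0xcb r4=0x22 r5=0xc7  N=0 Z=0
after  1: r0=0xdb r1=0xe9 r2=0x92 r3=0xcb r4=0x22 r5=0xc7  N=1 Z=0
after  2: r0=0xdb r1=0xe9 r2=0x92 r3=0xe9 r4=0x22 r5=0xc7  N=1 Z=0
after  3: r0=0xdb r1=0xe9 r2=0x92 r3=0x2e r4=0x22 r5=0xc7  N=0 Z=0
after  4: r0=0xdb r1=0xe9 r2=0x92 r3=0x2e r4=0x22 r5=0xc7  N=0 Z=0
after  5: r0=0xe9 r1=0xe9 r2=0x92 r3=0x2e r4=0x22 r5=0xc7  N=1 Z=0
after  6: r0=0xd7 r1=0xe9 r2=0x92 r3=0x2e r4=0x22 r5=0xc7  N=1 Z=0
after  7: r0=0xd7 r1=0x2e r2=0x92 r3=0x2e r4=0x22 r5=0xc7  N=0 Z=0
after  8: r0=0xf9 r1=0x2e r2=0x92 r3=0x2e r4=0x22 r5=0xc7  N=1 Z=0
after  9: r0=0xf9 r1=0x2e r2=0x92 r3=0xe9 r4=0x22 r5=0xc7  N=1 Z=0
-- IRQ taken; context saved, return-PC = 10 --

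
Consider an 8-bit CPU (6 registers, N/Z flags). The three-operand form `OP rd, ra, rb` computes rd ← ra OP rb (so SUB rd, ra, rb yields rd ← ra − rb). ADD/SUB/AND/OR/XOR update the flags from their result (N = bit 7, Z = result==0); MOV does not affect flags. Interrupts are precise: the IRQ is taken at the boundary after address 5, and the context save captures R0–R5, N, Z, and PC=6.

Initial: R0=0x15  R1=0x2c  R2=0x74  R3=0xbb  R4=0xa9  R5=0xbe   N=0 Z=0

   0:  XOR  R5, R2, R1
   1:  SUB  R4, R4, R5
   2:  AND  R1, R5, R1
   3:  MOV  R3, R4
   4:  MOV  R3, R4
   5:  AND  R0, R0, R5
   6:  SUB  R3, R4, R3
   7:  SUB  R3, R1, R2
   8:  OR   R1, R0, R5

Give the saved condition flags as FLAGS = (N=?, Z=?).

FLAGS = (N=0, Z=0)

after  0: R0=0x15 R1=0x2c R2=0x74 R3=0xbb R4=0xa9 R5=0x58  N=0 Z=0
after  1: R0=0x15 R1=0x2c R2=0x74 R3=0xbb R4=0x51 R5=0x58  N=0 Z=0
after  2: R0=0x15 R1=0x08 R2=0x74 R3=0xbb R4=0x51 R5=0x58  N=0 Z=0
after  3: R0=0x15 R1=0x08 R2=0x74 R3=0x51 R4=0x51 R5=0x58  N=0 Z=0
after  4: R0=0x15 R1=0x08 R2=0x74 R3=0x51 R4=0x51 R5=0x58  N=0 Z=0
after  5: R0=0x10 R1=0x08 R2=0x74 R3=0x51 R4=0x51 R5=0x58  N=0 Z=0
-- IRQ taken; context saved, return-PC = 6 --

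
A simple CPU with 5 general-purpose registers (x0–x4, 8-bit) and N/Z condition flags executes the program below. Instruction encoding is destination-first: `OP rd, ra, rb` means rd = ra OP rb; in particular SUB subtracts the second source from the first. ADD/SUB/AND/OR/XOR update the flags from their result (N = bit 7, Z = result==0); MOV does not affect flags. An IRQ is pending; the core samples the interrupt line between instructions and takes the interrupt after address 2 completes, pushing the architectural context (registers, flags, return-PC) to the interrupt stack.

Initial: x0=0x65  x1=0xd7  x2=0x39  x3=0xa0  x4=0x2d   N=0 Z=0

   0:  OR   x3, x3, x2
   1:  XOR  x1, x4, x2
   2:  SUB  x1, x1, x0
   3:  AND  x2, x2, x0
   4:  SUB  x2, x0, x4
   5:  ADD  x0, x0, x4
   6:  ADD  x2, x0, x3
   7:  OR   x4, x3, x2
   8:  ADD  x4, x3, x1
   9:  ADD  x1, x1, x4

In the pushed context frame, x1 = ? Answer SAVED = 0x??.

SAVED = 0xaf

after  0: x0=0x65 x1=0xd7 x2=0x39 x3=0xb9 x4=0x2d  N=1 Z=0
after  1: x0=0x65 x1=0x14 x2=0x39 x3=0xb9 x4=0x2d  N=0 Z=0
after  2: x0=0x65 x1=0xaf x2=0x39 x3=0xb9 x4=0x2d  N=1 Z=0
-- IRQ taken; context saved, return-PC = 3 --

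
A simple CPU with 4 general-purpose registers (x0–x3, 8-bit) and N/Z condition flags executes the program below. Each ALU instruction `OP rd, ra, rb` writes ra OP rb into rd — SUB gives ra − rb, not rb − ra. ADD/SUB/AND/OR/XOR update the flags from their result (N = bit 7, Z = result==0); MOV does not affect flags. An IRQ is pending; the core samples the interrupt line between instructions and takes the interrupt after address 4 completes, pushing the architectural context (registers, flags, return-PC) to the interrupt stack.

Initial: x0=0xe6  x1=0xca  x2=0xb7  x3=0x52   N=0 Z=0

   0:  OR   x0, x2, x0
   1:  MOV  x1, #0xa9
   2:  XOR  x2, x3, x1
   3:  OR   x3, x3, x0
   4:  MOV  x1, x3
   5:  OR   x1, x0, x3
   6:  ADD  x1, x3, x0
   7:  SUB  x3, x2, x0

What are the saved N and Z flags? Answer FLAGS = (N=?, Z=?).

FLAGS = (N=1, Z=0)

after  0: x0=0xf7 x1=0xca x2=0xb7 x3=0x52  N=1 Z=0
after  1: x0=0xf7 x1=0xa9 x2=0xb7 x3=0x52  N=1 Z=0
after  2: x0=0xf7 x1=0xa9 x2=0xfb x3=0x52  N=1 Z=0
after  3: x0=0xf7 x1=0xa9 x2=0xfb x3=0xf7  N=1 Z=0
after  4: x0=0xf7 x1=0xf7 x2=0xfb x3=0xf7  N=1 Z=0
-- IRQ taken; context saved, return-PC = 5 --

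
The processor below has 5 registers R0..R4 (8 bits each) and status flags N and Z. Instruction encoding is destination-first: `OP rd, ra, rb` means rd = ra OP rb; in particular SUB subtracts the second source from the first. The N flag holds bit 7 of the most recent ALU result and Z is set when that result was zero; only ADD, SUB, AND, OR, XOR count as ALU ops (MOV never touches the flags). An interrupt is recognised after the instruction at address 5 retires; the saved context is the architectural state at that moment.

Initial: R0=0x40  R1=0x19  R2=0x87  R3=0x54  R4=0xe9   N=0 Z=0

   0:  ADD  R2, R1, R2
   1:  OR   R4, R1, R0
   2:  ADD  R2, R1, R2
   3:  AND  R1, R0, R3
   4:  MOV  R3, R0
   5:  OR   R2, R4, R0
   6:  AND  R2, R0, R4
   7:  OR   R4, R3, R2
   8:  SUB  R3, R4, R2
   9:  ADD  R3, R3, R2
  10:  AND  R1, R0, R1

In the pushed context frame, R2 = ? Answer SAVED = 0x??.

after  0: R0=0x40 R1=0x19 R2=0xa0 R3=0x54 R4=0xe9  N=1 Z=0
after  1: R0=0x40 R1=0x19 R2=0xa0 R3=0x54 R4=0x59  N=0 Z=0
after  2: R0=0x40 R1=0x19 R2=0xb9 R3=0x54 R4=0x59  N=1 Z=0
after  3: R0=0x40 R1=0x40 R2=0xb9 R3=0x54 R4=0x59  N=0 Z=0
after  4: R0=0x40 R1=0x40 R2=0xb9 R3=0x40 R4=0x59  N=0 Z=0
after  5: R0=0x40 R1=0x40 R2=0x59 R3=0x40 R4=0x59  N=0 Z=0
-- IRQ taken; context saved, return-PC = 6 --

SAVED = 0x59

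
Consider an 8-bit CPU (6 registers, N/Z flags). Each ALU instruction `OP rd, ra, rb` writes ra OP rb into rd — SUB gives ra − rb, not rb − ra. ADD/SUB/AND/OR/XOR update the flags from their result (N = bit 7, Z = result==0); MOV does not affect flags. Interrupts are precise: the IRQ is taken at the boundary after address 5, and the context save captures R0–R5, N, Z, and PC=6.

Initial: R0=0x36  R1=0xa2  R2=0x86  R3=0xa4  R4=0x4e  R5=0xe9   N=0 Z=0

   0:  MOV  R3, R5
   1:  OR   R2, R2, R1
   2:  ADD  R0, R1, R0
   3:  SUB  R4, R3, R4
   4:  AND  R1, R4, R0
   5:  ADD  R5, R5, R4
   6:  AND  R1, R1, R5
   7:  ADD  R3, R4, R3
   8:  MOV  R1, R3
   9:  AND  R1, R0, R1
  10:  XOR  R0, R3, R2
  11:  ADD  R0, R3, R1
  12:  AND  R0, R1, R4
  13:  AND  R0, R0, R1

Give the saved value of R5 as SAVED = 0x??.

SAVED = 0x84

after  0: R0=0x36 R1=0xa2 R2=0x86 R3=0xe9 R4=0x4e R5=0xe9  N=0 Z=0
after  1: R0=0x36 R1=0xa2 R2=0xa6 R3=0xe9 R4=0x4e R5=0xe9  N=1 Z=0
after  2: R0=0xd8 R1=0xa2 R2=0xa6 R3=0xe9 R4=0x4e R5=0xe9  N=1 Z=0
after  3: R0=0xd8 R1=0xa2 R2=0xa6 R3=0xe9 R4=0x9b R5=0xe9  N=1 Z=0
after  4: R0=0xd8 R1=0x98 R2=0xa6 R3=0xe9 R4=0x9b R5=0xe9  N=1 Z=0
after  5: R0=0xd8 R1=0x98 R2=0xa6 R3=0xe9 R4=0x9b R5=0x84  N=1 Z=0
-- IRQ taken; context saved, return-PC = 6 --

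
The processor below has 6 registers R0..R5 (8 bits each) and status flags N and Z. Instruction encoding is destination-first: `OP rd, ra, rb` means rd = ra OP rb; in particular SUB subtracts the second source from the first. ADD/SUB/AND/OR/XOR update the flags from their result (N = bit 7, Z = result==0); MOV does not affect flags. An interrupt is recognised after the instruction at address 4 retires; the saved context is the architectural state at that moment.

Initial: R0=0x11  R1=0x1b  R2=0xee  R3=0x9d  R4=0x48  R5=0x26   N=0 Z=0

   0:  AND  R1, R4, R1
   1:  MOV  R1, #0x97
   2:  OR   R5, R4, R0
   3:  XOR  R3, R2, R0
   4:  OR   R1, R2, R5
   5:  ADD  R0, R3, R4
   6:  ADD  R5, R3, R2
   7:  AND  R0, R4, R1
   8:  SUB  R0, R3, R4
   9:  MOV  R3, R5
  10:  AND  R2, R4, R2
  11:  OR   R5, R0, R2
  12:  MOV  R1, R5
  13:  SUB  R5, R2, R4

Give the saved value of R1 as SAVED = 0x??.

after  0: R0=0x11 R1=0x08 R2=0xee R3=0x9d R4=0x48 R5=0x26  N=0 Z=0
after  1: R0=0x11 R1=0x97 R2=0xee R3=0x9d R4=0x48 R5=0x26  N=0 Z=0
after  2: R0=0x11 R1=0x97 R2=0xee R3=0x9d R4=0x48 R5=0x59  N=0 Z=0
after  3: R0=0x11 R1=0x97 R2=0xee R3=0xff R4=0x48 R5=0x59  N=1 Z=0
after  4: R0=0x11 R1=0xff R2=0xee R3=0xff R4=0x48 R5=0x59  N=1 Z=0
-- IRQ taken; context saved, return-PC = 5 --

SAVED = 0xff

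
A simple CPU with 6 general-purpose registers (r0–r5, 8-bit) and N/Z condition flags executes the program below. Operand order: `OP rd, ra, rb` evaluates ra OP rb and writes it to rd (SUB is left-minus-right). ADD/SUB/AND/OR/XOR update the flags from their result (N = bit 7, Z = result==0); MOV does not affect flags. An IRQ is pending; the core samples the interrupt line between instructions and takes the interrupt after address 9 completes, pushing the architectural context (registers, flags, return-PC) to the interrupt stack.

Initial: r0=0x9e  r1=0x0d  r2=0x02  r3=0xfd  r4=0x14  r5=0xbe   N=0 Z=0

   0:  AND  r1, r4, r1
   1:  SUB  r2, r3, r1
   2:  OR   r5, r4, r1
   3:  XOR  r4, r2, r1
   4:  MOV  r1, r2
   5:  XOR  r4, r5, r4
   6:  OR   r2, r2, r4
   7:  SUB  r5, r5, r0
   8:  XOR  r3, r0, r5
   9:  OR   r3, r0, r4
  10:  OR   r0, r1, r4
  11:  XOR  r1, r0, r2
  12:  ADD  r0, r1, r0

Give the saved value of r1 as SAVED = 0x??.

SAVED = 0xf9

after  0: r0=0x9e r1=0x04 r2=0x02 r3=0xfd r4=0x14 r5=0xbe  N=0 Z=0
after  1: r0=0x9e r1=0x04 r2=0xf9 r3=0xfd r4=0x14 r5=0xbe  N=1 Z=0
after  2: r0=0x9e r1=0x04 r2=0xf9 r3=0xfd r4=0x14 r5=0x14  N=0 Z=0
after  3: r0=0x9e r1=0x04 r2=0xf9 r3=0xfd r4=0xfd r5=0x14  N=1 Z=0
after  4: r0=0x9e r1=0xf9 r2=0xf9 r3=0xfd r4=0xfd r5=0x14  N=1 Z=0
after  5: r0=0x9e r1=0xf9 r2=0xf9 r3=0xfd r4=0xe9 r5=0x14  N=1 Z=0
after  6: r0=0x9e r1=0xf9 r2=0xf9 r3=0xfd r4=0xe9 r5=0x14  N=1 Z=0
after  7: r0=0x9e r1=0xf9 r2=0xf9 r3=0xfd r4=0xe9 r5=0x76  N=0 Z=0
after  8: r0=0x9e r1=0xf9 r2=0xf9 r3=0xe8 r4=0xe9 r5=0x76  N=1 Z=0
after  9: r0=0x9e r1=0xf9 r2=0xf9 r3=0xff r4=0xe9 r5=0x76  N=1 Z=0
-- IRQ taken; context saved, return-PC = 10 --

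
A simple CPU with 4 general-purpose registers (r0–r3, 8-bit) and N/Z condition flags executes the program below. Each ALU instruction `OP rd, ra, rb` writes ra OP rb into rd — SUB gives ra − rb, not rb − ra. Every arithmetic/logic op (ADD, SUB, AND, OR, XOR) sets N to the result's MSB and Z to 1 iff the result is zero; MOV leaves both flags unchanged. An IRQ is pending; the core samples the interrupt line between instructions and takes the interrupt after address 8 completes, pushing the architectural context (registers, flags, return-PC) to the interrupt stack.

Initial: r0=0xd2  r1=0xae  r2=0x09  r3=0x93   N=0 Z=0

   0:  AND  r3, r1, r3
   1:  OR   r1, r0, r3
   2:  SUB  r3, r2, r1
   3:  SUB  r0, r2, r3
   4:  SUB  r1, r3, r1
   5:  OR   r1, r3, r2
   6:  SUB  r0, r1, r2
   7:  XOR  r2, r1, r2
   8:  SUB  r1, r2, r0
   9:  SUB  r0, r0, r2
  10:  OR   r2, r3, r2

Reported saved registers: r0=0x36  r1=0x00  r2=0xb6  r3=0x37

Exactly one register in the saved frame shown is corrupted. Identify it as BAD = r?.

after  0: r0=0xd2 r1=0xae r2=0x09 r3=0x82  N=1 Z=0
after  1: r0=0xd2 r1=0xd2 r2=0x09 r3=0x82  N=1 Z=0
after  2: r0=0xd2 r1=0xd2 r2=0x09 r3=0x37  N=0 Z=0
after  3: r0=0xd2 r1=0xd2 r2=0x09 r3=0x37  N=1 Z=0
after  4: r0=0xd2 r1=0x65 r2=0x09 r3=0x37  N=0 Z=0
after  5: r0=0xd2 r1=0x3f r2=0x09 r3=0x37  N=0 Z=0
after  6: r0=0x36 r1=0x3f r2=0x09 r3=0x37  N=0 Z=0
after  7: r0=0x36 r1=0x3f r2=0x36 r3=0x37  N=0 Z=0
after  8: r0=0x36 r1=0x00 r2=0x36 r3=0x37  N=0 Z=1
-- IRQ taken; context saved, return-PC = 9 --
mismatch: r2: reported 0xb6 vs actual 0x36

BAD = r2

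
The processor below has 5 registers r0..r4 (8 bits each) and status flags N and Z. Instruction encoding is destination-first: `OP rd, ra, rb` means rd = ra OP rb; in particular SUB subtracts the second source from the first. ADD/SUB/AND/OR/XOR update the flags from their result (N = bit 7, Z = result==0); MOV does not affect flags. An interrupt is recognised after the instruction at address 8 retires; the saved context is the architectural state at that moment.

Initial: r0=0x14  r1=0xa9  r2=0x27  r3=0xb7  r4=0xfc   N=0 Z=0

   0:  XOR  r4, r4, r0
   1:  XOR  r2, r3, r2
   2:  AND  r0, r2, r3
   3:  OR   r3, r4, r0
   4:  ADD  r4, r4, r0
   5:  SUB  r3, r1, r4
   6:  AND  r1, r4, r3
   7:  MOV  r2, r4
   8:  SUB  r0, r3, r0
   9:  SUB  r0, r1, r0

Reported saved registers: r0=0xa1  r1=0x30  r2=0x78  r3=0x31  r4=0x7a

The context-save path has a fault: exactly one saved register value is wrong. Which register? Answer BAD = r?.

after  0: r0=0x14 r1=0xa9 r2=0x27 r3=0xb7 r4=0xe8  N=1 Z=0
after  1: r0=0x14 r1=0xa9 r2=0x90 r3=0xb7 r4=0xe8  N=1 Z=0
after  2: r0=0x90 r1=0xa9 r2=0x90 r3=0xb7 r4=0xe8  N=1 Z=0
after  3: r0=0x90 r1=0xa9 r2=0x90 r3=0xf8 r4=0xe8  N=1 Z=0
after  4: r0=0x90 r1=0xa9 r2=0x90 r3=0xf8 r4=0x78  N=0 Z=0
after  5: r0=0x90 r1=0xa9 r2=0x90 r3=0x31 r4=0x78  N=0 Z=0
after  6: r0=0x90 r1=0x30 r2=0x90 r3=0x31 r4=0x78  N=0 Z=0
after  7: r0=0x90 r1=0x30 r2=0x78 r3=0x31 r4=0x78  N=0 Z=0
after  8: r0=0xa1 r1=0x30 r2=0x78 r3=0x31 r4=0x78  N=1 Z=0
-- IRQ taken; context saved, return-PC = 9 --
mismatch: r4: reported 0x7a vs actual 0x78

BAD = r4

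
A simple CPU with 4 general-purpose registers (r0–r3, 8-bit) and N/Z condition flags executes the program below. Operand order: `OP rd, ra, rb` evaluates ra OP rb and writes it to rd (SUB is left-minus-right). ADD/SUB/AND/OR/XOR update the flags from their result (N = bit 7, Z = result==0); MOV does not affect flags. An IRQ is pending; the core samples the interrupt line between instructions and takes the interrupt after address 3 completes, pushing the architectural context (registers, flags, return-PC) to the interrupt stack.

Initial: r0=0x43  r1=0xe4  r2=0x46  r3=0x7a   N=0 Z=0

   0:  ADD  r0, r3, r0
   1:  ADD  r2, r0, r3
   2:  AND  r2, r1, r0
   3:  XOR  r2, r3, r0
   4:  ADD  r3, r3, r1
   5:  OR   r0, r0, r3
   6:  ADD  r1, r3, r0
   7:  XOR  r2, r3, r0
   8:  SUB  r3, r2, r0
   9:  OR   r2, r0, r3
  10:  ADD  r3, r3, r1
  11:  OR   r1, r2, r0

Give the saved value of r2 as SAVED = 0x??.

after  0: r0=0xbd r1=0xe4 r2=0x46 r3=0x7a  N=1 Z=0
after  1: r0=0xbd r1=0xe4 r2=0x37 r3=0x7a  N=0 Z=0
after  2: r0=0xbd r1=0xe4 r2=0xa4 r3=0x7a  N=1 Z=0
after  3: r0=0xbd r1=0xe4 r2=0xc7 r3=0x7a  N=1 Z=0
-- IRQ taken; context saved, return-PC = 4 --

SAVED = 0xc7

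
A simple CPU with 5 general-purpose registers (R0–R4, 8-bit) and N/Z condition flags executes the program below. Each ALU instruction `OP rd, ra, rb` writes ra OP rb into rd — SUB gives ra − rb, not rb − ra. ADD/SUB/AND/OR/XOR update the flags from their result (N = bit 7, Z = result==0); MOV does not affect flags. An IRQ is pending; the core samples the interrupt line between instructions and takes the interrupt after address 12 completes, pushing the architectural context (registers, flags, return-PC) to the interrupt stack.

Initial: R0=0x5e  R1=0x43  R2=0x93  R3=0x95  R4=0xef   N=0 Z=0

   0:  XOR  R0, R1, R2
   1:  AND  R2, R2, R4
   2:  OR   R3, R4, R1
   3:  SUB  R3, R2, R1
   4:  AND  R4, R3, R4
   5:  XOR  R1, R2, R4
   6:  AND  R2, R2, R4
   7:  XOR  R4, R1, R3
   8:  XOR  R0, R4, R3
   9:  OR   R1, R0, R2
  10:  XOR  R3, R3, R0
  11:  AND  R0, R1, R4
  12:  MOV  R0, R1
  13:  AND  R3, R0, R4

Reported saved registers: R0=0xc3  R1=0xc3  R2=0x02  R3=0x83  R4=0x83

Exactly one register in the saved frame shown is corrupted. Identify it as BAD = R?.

BAD = R2

after  0: R0=0xd0 R1=0x43 R2=0x93 R3=0x95 R4=0xef  N=1 Z=0
after  1: R0=0xd0 R1=0x43 R2=0x83 R3=0x95 R4=0xef  N=1 Z=0
after  2: R0=0xd0 R1=0x43 R2=0x83 R3=0xef R4=0xef  N=1 Z=0
after  3: R0=0xd0 R1=0x43 R2=0x83 R3=0x40 R4=0xef  N=0 Z=0
after  4: R0=0xd0 R1=0x43 R2=0x83 R3=0x40 R4=0x40  N=0 Z=0
after  5: R0=0xd0 R1=0xc3 R2=0x83 R3=0x40 R4=0x40  N=1 Z=0
after  6: R0=0xd0 R1=0xc3 R2=0x00 R3=0x40 R4=0x40  N=0 Z=1
after  7: R0=0xd0 R1=0xc3 R2=0x00 R3=0x40 R4=0x83  N=1 Z=0
after  8: R0=0xc3 R1=0xc3 R2=0x00 R3=0x40 R4=0x83  N=1 Z=0
after  9: R0=0xc3 R1=0xc3 R2=0x00 R3=0x40 R4=0x83  N=1 Z=0
after 10: R0=0xc3 R1=0xc3 R2=0x00 R3=0x83 R4=0x83  N=1 Z=0
after 11: R0=0x83 R1=0xc3 R2=0x00 R3=0x83 R4=0x83  N=1 Z=0
after 12: R0=0xc3 R1=0xc3 R2=0x00 R3=0x83 R4=0x83  N=1 Z=0
-- IRQ taken; context saved, return-PC = 13 --
mismatch: R2: reported 0x02 vs actual 0x00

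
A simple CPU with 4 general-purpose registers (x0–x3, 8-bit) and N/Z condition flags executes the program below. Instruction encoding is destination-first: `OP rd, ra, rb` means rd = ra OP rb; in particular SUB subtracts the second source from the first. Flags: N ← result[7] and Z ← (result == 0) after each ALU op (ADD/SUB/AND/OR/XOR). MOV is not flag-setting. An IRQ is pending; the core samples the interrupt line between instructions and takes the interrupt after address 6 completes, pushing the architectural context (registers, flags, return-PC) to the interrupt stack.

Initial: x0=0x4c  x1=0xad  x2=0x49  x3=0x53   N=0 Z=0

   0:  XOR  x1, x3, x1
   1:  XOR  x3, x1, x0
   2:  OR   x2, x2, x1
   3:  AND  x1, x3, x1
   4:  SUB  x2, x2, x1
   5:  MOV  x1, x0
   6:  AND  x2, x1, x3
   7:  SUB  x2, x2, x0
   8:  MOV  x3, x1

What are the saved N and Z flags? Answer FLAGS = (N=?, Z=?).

after  0: x0=0x4c x1=0xfe x2=0x49 x3=0x53  N=1 Z=0
after  1: x0=0x4c x1=0xfe x2=0x49 x3=0xb2  N=1 Z=0
after  2: x0=0x4c x1=0xfe x2=0xff x3=0xb2  N=1 Z=0
after  3: x0=0x4c x1=0xb2 x2=0xff x3=0xb2  N=1 Z=0
after  4: x0=0x4c x1=0xb2 x2=0x4d x3=0xb2  N=0 Z=0
after  5: x0=0x4c x1=0x4c x2=0x4d x3=0xb2  N=0 Z=0
after  6: x0=0x4c x1=0x4c x2=0x00 x3=0xb2  N=0 Z=1
-- IRQ taken; context saved, return-PC = 7 --

FLAGS = (N=0, Z=1)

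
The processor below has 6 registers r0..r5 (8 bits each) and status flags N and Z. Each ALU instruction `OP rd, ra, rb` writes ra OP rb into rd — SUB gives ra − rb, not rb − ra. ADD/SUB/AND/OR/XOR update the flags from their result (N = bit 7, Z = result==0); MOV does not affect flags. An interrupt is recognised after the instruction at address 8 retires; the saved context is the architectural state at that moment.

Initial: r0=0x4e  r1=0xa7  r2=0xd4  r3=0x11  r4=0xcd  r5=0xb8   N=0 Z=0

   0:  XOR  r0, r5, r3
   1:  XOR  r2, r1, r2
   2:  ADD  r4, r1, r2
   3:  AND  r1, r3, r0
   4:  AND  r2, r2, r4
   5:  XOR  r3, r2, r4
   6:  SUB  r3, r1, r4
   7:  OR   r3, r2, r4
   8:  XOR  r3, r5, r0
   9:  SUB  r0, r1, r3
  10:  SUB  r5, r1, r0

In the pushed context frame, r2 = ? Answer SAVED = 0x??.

after  0: r0=0xa9 r1=0xa7 r2=0xd4 r3=0x11 r4=0xcd r5=0xb8  N=1 Z=0
after  1: r0=0xa9 r1=0xa7 r2=0x73 r3=0x11 r4=0xcd r5=0xb8  N=0 Z=0
after  2: r0=0xa9 r1=0xa7 r2=0x73 r3=0x11 r4=0x1a r5=0xb8  N=0 Z=0
after  3: r0=0xa9 r1=0x01 r2=0x73 r3=0x11 r4=0x1a r5=0xb8  N=0 Z=0
after  4: r0=0xa9 r1=0x01 r2=0x12 r3=0x11 r4=0x1a r5=0xb8  N=0 Z=0
after  5: r0=0xa9 r1=0x01 r2=0x12 r3=0x08 r4=0x1a r5=0xb8  N=0 Z=0
after  6: r0=0xa9 r1=0x01 r2=0x12 r3=0xe7 r4=0x1a r5=0xb8  N=1 Z=0
after  7: r0=0xa9 r1=0x01 r2=0x12 r3=0x1a r4=0x1a r5=0xb8  N=0 Z=0
after  8: r0=0xa9 r1=0x01 r2=0x12 r3=0x11 r4=0x1a r5=0xb8  N=0 Z=0
-- IRQ taken; context saved, return-PC = 9 --

SAVED = 0x12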